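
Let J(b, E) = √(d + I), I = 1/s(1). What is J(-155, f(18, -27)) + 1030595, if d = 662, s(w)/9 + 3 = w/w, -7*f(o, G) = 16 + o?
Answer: 1030595 + √23830/6 ≈ 1.0306e+6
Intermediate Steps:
f(o, G) = -16/7 - o/7 (f(o, G) = -(16 + o)/7 = -16/7 - o/7)
s(w) = -18 (s(w) = -27 + 9*(w/w) = -27 + 9*1 = -27 + 9 = -18)
I = -1/18 (I = 1/(-18) = -1/18 ≈ -0.055556)
J(b, E) = √23830/6 (J(b, E) = √(662 - 1/18) = √(11915/18) = √23830/6)
J(-155, f(18, -27)) + 1030595 = √23830/6 + 1030595 = 1030595 + √23830/6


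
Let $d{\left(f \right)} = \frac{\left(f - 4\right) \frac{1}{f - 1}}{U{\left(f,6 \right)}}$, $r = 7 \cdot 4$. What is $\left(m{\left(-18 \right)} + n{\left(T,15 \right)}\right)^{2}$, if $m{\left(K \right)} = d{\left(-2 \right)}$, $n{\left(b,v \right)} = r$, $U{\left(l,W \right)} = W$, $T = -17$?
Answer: $\frac{7225}{9} \approx 802.78$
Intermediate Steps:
$r = 28$
$d{\left(f \right)} = \frac{-4 + f}{6 \left(-1 + f\right)}$ ($d{\left(f \right)} = \frac{\left(f - 4\right) \frac{1}{f - 1}}{6} = \frac{-4 + f}{-1 + f} \frac{1}{6} = \frac{-4 + f}{6 \left(-1 + f\right)}$)
$n{\left(b,v \right)} = 28$
$m{\left(K \right)} = \frac{1}{3}$ ($m{\left(K \right)} = \frac{-4 - 2}{6 \left(-1 - 2\right)} = \frac{1}{6} \frac{1}{-3} \left(-6\right) = \frac{1}{6} \left(- \frac{1}{3}\right) \left(-6\right) = \frac{1}{3}$)
$\left(m{\left(-18 \right)} + n{\left(T,15 \right)}\right)^{2} = \left(\frac{1}{3} + 28\right)^{2} = \left(\frac{85}{3}\right)^{2} = \frac{7225}{9}$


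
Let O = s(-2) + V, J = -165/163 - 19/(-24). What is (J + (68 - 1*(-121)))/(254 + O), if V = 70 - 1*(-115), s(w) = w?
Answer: 738505/1709544 ≈ 0.43199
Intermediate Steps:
V = 185 (V = 70 + 115 = 185)
J = -863/3912 (J = -165*1/163 - 19*(-1/24) = -165/163 + 19/24 = -863/3912 ≈ -0.22060)
O = 183 (O = -2 + 185 = 183)
(J + (68 - 1*(-121)))/(254 + O) = (-863/3912 + (68 - 1*(-121)))/(254 + 183) = (-863/3912 + (68 + 121))/437 = (-863/3912 + 189)*(1/437) = (738505/3912)*(1/437) = 738505/1709544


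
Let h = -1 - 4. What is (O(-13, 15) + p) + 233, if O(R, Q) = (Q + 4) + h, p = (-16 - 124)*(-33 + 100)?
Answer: -9133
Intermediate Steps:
h = -5
p = -9380 (p = -140*67 = -9380)
O(R, Q) = -1 + Q (O(R, Q) = (Q + 4) - 5 = (4 + Q) - 5 = -1 + Q)
(O(-13, 15) + p) + 233 = ((-1 + 15) - 9380) + 233 = (14 - 9380) + 233 = -9366 + 233 = -9133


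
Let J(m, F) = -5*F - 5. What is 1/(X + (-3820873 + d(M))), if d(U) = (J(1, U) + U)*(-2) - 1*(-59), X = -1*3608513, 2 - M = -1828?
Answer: -1/7414677 ≈ -1.3487e-7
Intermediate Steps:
M = 1830 (M = 2 - 1*(-1828) = 2 + 1828 = 1830)
J(m, F) = -5 - 5*F
X = -3608513
d(U) = 69 + 8*U (d(U) = ((-5 - 5*U) + U)*(-2) - 1*(-59) = (-5 - 4*U)*(-2) + 59 = (10 + 8*U) + 59 = 69 + 8*U)
1/(X + (-3820873 + d(M))) = 1/(-3608513 + (-3820873 + (69 + 8*1830))) = 1/(-3608513 + (-3820873 + (69 + 14640))) = 1/(-3608513 + (-3820873 + 14709)) = 1/(-3608513 - 3806164) = 1/(-7414677) = -1/7414677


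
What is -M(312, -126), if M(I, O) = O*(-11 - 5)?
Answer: -2016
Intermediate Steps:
M(I, O) = -16*O (M(I, O) = O*(-16) = -16*O)
-M(312, -126) = -(-16)*(-126) = -1*2016 = -2016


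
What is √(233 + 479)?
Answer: 2*√178 ≈ 26.683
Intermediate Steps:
√(233 + 479) = √712 = 2*√178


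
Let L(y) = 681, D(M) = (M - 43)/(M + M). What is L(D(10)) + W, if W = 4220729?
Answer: 4221410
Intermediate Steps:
D(M) = (-43 + M)/(2*M) (D(M) = (-43 + M)/((2*M)) = (-43 + M)*(1/(2*M)) = (-43 + M)/(2*M))
L(D(10)) + W = 681 + 4220729 = 4221410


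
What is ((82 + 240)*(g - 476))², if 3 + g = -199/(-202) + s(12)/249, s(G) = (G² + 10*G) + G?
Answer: 1657207954788247449/70274689 ≈ 2.3582e+10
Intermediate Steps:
s(G) = G² + 11*G
g = -15197/16766 (g = -3 + (-199/(-202) + (12*(11 + 12))/249) = -3 + (-199*(-1/202) + (12*23)*(1/249)) = -3 + (199/202 + 276*(1/249)) = -3 + (199/202 + 92/83) = -3 + 35101/16766 = -15197/16766 ≈ -0.90642)
((82 + 240)*(g - 476))² = ((82 + 240)*(-15197/16766 - 476))² = (322*(-7995813/16766))² = (-1287325893/8383)² = 1657207954788247449/70274689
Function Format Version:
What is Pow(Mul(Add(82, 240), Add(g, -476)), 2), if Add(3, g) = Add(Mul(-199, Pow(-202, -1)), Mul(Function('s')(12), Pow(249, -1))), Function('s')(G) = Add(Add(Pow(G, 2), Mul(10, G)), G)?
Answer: Rational(1657207954788247449, 70274689) ≈ 2.3582e+10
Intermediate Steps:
Function('s')(G) = Add(Pow(G, 2), Mul(11, G))
g = Rational(-15197, 16766) (g = Add(-3, Add(Mul(-199, Pow(-202, -1)), Mul(Mul(12, Add(11, 12)), Pow(249, -1)))) = Add(-3, Add(Mul(-199, Rational(-1, 202)), Mul(Mul(12, 23), Rational(1, 249)))) = Add(-3, Add(Rational(199, 202), Mul(276, Rational(1, 249)))) = Add(-3, Add(Rational(199, 202), Rational(92, 83))) = Add(-3, Rational(35101, 16766)) = Rational(-15197, 16766) ≈ -0.90642)
Pow(Mul(Add(82, 240), Add(g, -476)), 2) = Pow(Mul(Add(82, 240), Add(Rational(-15197, 16766), -476)), 2) = Pow(Mul(322, Rational(-7995813, 16766)), 2) = Pow(Rational(-1287325893, 8383), 2) = Rational(1657207954788247449, 70274689)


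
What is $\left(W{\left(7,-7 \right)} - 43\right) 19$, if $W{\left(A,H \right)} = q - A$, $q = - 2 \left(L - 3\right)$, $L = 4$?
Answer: $-988$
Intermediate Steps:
$q = -2$ ($q = - 2 \left(4 - 3\right) = \left(-2\right) 1 = -2$)
$W{\left(A,H \right)} = -2 - A$
$\left(W{\left(7,-7 \right)} - 43\right) 19 = \left(\left(-2 - 7\right) - 43\right) 19 = \left(-9 - 43\right) 19 = \left(-52\right) 19 = -988$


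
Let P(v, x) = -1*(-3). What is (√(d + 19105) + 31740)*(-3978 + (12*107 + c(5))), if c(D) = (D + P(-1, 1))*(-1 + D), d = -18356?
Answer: -84491880 - 2662*√749 ≈ -8.4565e+7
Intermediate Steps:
P(v, x) = 3
c(D) = (-1 + D)*(3 + D) (c(D) = (D + 3)*(-1 + D) = (3 + D)*(-1 + D) = (-1 + D)*(3 + D))
(√(d + 19105) + 31740)*(-3978 + (12*107 + c(5))) = (√(-18356 + 19105) + 31740)*(-3978 + (12*107 + (-3 + 5² + 2*5))) = (√749 + 31740)*(-3978 + (1284 + (-3 + 25 + 10))) = (31740 + √749)*(-3978 + (1284 + 32)) = (31740 + √749)*(-3978 + 1316) = (31740 + √749)*(-2662) = -84491880 - 2662*√749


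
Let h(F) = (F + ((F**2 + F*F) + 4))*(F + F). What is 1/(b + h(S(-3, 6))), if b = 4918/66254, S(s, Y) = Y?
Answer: 33127/32599427 ≈ 0.0010162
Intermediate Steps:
b = 2459/33127 (b = 4918*(1/66254) = 2459/33127 ≈ 0.074229)
h(F) = 2*F*(4 + F + 2*F**2) (h(F) = (F + ((F**2 + F**2) + 4))*(2*F) = (F + (2*F**2 + 4))*(2*F) = (F + (4 + 2*F**2))*(2*F) = (4 + F + 2*F**2)*(2*F) = 2*F*(4 + F + 2*F**2))
1/(b + h(S(-3, 6))) = 1/(2459/33127 + 2*6*(4 + 6 + 2*6**2)) = 1/(2459/33127 + 2*6*(4 + 6 + 2*36)) = 1/(2459/33127 + 2*6*(4 + 6 + 72)) = 1/(2459/33127 + 2*6*82) = 1/(2459/33127 + 984) = 1/(32599427/33127) = 33127/32599427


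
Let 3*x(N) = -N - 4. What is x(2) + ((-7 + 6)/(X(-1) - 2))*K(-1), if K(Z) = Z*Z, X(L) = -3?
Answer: -9/5 ≈ -1.8000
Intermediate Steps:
K(Z) = Z²
x(N) = -4/3 - N/3 (x(N) = (-N - 4)/3 = (-4 - N)/3 = -4/3 - N/3)
x(2) + ((-7 + 6)/(X(-1) - 2))*K(-1) = (-4/3 - ⅓*2) + ((-7 + 6)/(-3 - 2))*(-1)² = (-4/3 - ⅔) - 1/(-5)*1 = -2 - 1*(-⅕)*1 = -2 + (⅕)*1 = -2 + ⅕ = -9/5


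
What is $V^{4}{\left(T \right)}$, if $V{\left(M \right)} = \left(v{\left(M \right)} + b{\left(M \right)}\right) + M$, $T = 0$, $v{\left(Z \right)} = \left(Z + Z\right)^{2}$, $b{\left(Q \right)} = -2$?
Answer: $16$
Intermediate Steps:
$v{\left(Z \right)} = 4 Z^{2}$ ($v{\left(Z \right)} = \left(2 Z\right)^{2} = 4 Z^{2}$)
$V{\left(M \right)} = -2 + M + 4 M^{2}$ ($V{\left(M \right)} = \left(4 M^{2} - 2\right) + M = \left(-2 + 4 M^{2}\right) + M = -2 + M + 4 M^{2}$)
$V^{4}{\left(T \right)} = \left(-2 + 0 + 4 \cdot 0^{2}\right)^{4} = \left(-2 + 0 + 4 \cdot 0\right)^{4} = \left(-2 + 0 + 0\right)^{4} = \left(-2\right)^{4} = 16$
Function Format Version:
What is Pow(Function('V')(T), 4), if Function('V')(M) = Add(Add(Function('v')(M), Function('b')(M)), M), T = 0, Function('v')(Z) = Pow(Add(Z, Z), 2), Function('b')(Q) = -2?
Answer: 16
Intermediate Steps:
Function('v')(Z) = Mul(4, Pow(Z, 2)) (Function('v')(Z) = Pow(Mul(2, Z), 2) = Mul(4, Pow(Z, 2)))
Function('V')(M) = Add(-2, M, Mul(4, Pow(M, 2))) (Function('V')(M) = Add(Add(Mul(4, Pow(M, 2)), -2), M) = Add(Add(-2, Mul(4, Pow(M, 2))), M) = Add(-2, M, Mul(4, Pow(M, 2))))
Pow(Function('V')(T), 4) = Pow(Add(-2, 0, Mul(4, Pow(0, 2))), 4) = Pow(Add(-2, 0, Mul(4, 0)), 4) = Pow(Add(-2, 0, 0), 4) = Pow(-2, 4) = 16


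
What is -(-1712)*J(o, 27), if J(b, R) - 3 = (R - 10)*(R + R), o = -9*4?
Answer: 1576752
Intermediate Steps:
o = -36
J(b, R) = 3 + 2*R*(-10 + R) (J(b, R) = 3 + (R - 10)*(R + R) = 3 + (-10 + R)*(2*R) = 3 + 2*R*(-10 + R))
-(-1712)*J(o, 27) = -(-1712)*(3 - 20*27 + 2*27²) = -(-1712)*(3 - 540 + 2*729) = -(-1712)*(3 - 540 + 1458) = -(-1712)*921 = -1*(-1576752) = 1576752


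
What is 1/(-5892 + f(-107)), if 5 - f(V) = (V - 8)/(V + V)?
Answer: -214/1259933 ≈ -0.00016985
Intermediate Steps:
f(V) = 5 - (-8 + V)/(2*V) (f(V) = 5 - (V - 8)/(V + V) = 5 - (-8 + V)/(2*V))
1/(-5892 + f(-107)) = 1/(-5892 + (9/2 + 4/(-107))) = 1/(-5892 + (9/2 + 4*(-1/107))) = 1/(-5892 + (9/2 - 4/107)) = 1/(-5892 + 955/214) = 1/(-1259933/214) = -214/1259933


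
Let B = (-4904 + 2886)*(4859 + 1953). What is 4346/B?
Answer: -2173/6873308 ≈ -0.00031615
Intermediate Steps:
B = -13746616 (B = -2018*6812 = -13746616)
4346/B = 4346/(-13746616) = 4346*(-1/13746616) = -2173/6873308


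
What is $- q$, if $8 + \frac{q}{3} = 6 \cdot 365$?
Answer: $-6546$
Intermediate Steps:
$q = 6546$ ($q = -24 + 3 \cdot 6 \cdot 365 = -24 + 3 \cdot 2190 = -24 + 6570 = 6546$)
$- q = \left(-1\right) 6546 = -6546$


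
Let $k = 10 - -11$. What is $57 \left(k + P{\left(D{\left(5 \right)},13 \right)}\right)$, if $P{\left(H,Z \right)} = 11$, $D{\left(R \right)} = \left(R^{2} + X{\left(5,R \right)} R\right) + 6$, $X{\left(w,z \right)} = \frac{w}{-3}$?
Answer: $1824$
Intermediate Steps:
$X{\left(w,z \right)} = - \frac{w}{3}$ ($X{\left(w,z \right)} = w \left(- \frac{1}{3}\right) = - \frac{w}{3}$)
$D{\left(R \right)} = 6 + R^{2} - \frac{5 R}{3}$ ($D{\left(R \right)} = \left(R^{2} + \left(- \frac{1}{3}\right) 5 R\right) + 6 = \left(R^{2} - \frac{5 R}{3}\right) + 6 = 6 + R^{2} - \frac{5 R}{3}$)
$k = 21$ ($k = 10 + 11 = 21$)
$57 \left(k + P{\left(D{\left(5 \right)},13 \right)}\right) = 57 \left(21 + 11\right) = 57 \cdot 32 = 1824$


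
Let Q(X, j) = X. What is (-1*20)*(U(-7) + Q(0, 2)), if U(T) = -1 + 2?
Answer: -20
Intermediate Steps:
U(T) = 1
(-1*20)*(U(-7) + Q(0, 2)) = (-1*20)*(1 + 0) = -20*1 = -20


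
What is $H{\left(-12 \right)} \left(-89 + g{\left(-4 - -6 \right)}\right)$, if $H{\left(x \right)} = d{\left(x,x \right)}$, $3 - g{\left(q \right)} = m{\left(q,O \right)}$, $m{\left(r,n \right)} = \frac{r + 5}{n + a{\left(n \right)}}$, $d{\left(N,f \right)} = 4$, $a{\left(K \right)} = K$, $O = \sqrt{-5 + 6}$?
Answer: $-358$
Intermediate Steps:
$O = 1$ ($O = \sqrt{1} = 1$)
$m{\left(r,n \right)} = \frac{5 + r}{2 n}$ ($m{\left(r,n \right)} = \frac{r + 5}{n + n} = \frac{5 + r}{2 n}$)
$g{\left(q \right)} = \frac{1}{2} - \frac{q}{2}$ ($g{\left(q \right)} = 3 - \frac{5 + q}{2 \cdot 1} = 3 - \frac{1}{2} \cdot 1 \left(5 + q\right) = 3 - \left(\frac{5}{2} + \frac{q}{2}\right) = \frac{1}{2} - \frac{q}{2}$)
$H{\left(x \right)} = 4$
$H{\left(-12 \right)} \left(-89 + g{\left(-4 - -6 \right)}\right) = 4 \left(-89 + \left(\frac{1}{2} - \frac{-4 - -6}{2}\right)\right) = 4 \left(-89 + \left(\frac{1}{2} - \frac{-4 + 6}{2}\right)\right) = 4 \left(-89 + \left(\frac{1}{2} - 1\right)\right) = 4 \left(-89 - \frac{1}{2}\right) = 4 \left(- \frac{179}{2}\right) = -358$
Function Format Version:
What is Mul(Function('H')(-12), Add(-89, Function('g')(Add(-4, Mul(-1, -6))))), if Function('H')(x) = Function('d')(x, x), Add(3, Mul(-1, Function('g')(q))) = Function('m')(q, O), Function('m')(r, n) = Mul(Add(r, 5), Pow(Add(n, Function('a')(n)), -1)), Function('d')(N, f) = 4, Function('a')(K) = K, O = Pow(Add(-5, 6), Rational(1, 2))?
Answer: -358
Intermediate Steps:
O = 1 (O = Pow(1, Rational(1, 2)) = 1)
Function('m')(r, n) = Mul(Rational(1, 2), Pow(n, -1), Add(5, r)) (Function('m')(r, n) = Mul(Add(r, 5), Pow(Add(n, n), -1)) = Mul(Add(5, r), Pow(Mul(2, n), -1)) = Mul(Add(5, r), Mul(Rational(1, 2), Pow(n, -1))) = Mul(Rational(1, 2), Pow(n, -1), Add(5, r)))
Function('g')(q) = Add(Rational(1, 2), Mul(Rational(-1, 2), q)) (Function('g')(q) = Add(3, Mul(-1, Mul(Rational(1, 2), Pow(1, -1), Add(5, q)))) = Add(3, Mul(-1, Mul(Rational(1, 2), 1, Add(5, q)))) = Add(3, Mul(-1, Add(Rational(5, 2), Mul(Rational(1, 2), q)))) = Add(3, Add(Rational(-5, 2), Mul(Rational(-1, 2), q))) = Add(Rational(1, 2), Mul(Rational(-1, 2), q)))
Function('H')(x) = 4
Mul(Function('H')(-12), Add(-89, Function('g')(Add(-4, Mul(-1, -6))))) = Mul(4, Add(-89, Add(Rational(1, 2), Mul(Rational(-1, 2), Add(-4, Mul(-1, -6)))))) = Mul(4, Add(-89, Add(Rational(1, 2), Mul(Rational(-1, 2), Add(-4, 6))))) = Mul(4, Add(-89, Add(Rational(1, 2), Mul(Rational(-1, 2), 2)))) = Mul(4, Add(-89, Add(Rational(1, 2), -1))) = Mul(4, Add(-89, Rational(-1, 2))) = Mul(4, Rational(-179, 2)) = -358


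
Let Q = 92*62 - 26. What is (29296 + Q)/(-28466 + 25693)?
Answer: -34974/2773 ≈ -12.612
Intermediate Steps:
Q = 5678 (Q = 5704 - 26 = 5678)
(29296 + Q)/(-28466 + 25693) = (29296 + 5678)/(-28466 + 25693) = 34974/(-2773) = 34974*(-1/2773) = -34974/2773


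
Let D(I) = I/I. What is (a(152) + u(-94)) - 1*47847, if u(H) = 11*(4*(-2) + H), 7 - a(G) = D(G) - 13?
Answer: -48950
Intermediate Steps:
D(I) = 1
a(G) = 19 (a(G) = 7 - (1 - 13) = 7 - 1*(-12) = 7 + 12 = 19)
u(H) = -88 + 11*H (u(H) = 11*(-8 + H) = -88 + 11*H)
(a(152) + u(-94)) - 1*47847 = (19 + (-88 + 11*(-94))) - 1*47847 = (19 + (-88 - 1034)) - 47847 = (19 - 1122) - 47847 = -1103 - 47847 = -48950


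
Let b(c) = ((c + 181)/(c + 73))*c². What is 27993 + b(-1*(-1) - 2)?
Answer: 55991/2 ≈ 27996.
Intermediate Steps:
b(c) = c²*(181 + c)/(73 + c) (b(c) = ((181 + c)/(73 + c))*c² = c²*(181 + c)/(73 + c))
27993 + b(-1*(-1) - 2) = 27993 + (-1*(-1) - 2)²*(181 + (-1*(-1) - 2))/(73 + (-1*(-1) - 2)) = 27993 + (1 - 2)²*(181 + (1 - 2))/(73 + (1 - 2)) = 27993 + (-1)²*(181 - 1)/(73 - 1) = 27993 + 1*180/72 = 27993 + 1*(1/72)*180 = 27993 + 5/2 = 55991/2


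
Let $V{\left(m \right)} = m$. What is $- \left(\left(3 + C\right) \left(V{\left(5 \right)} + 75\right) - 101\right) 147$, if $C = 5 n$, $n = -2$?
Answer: $97167$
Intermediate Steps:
$C = -10$ ($C = 5 \left(-2\right) = -10$)
$- \left(\left(3 + C\right) \left(V{\left(5 \right)} + 75\right) - 101\right) 147 = - \left(\left(3 - 10\right) \left(5 + 75\right) - 101\right) 147 = - \left(\left(-7\right) 80 - 101\right) 147 = - \left(-560 - 101\right) 147 = - \left(-661\right) 147 = \left(-1\right) \left(-97167\right) = 97167$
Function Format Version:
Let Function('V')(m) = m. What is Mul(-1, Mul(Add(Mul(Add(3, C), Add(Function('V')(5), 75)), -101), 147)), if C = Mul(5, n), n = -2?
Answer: 97167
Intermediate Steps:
C = -10 (C = Mul(5, -2) = -10)
Mul(-1, Mul(Add(Mul(Add(3, C), Add(Function('V')(5), 75)), -101), 147)) = Mul(-1, Mul(Add(Mul(Add(3, -10), Add(5, 75)), -101), 147)) = Mul(-1, Mul(Add(Mul(-7, 80), -101), 147)) = Mul(-1, Mul(Add(-560, -101), 147)) = Mul(-1, Mul(-661, 147)) = Mul(-1, -97167) = 97167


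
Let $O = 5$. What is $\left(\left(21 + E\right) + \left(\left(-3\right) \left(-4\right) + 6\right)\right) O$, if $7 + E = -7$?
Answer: $125$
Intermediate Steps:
$E = -14$ ($E = -7 - 7 = -14$)
$\left(\left(21 + E\right) + \left(\left(-3\right) \left(-4\right) + 6\right)\right) O = \left(\left(21 - 14\right) + \left(\left(-3\right) \left(-4\right) + 6\right)\right) 5 = \left(7 + \left(12 + 6\right)\right) 5 = \left(7 + 18\right) 5 = 25 \cdot 5 = 125$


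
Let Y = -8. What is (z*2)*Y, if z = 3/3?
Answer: -16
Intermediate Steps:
z = 1 (z = 3*(1/3) = 1)
(z*2)*Y = (1*2)*(-8) = 2*(-8) = -16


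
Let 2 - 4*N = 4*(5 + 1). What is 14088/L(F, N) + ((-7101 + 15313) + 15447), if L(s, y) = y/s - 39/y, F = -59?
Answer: 238906399/9325 ≈ 25620.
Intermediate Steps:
N = -11/2 (N = ½ - (5 + 1) = ½ - 6 = -11/2 ≈ -5.5000)
L(s, y) = -39/y + y/s
14088/L(F, N) + ((-7101 + 15313) + 15447) = 14088/(-39/(-11/2) - 11/2/(-59)) + ((-7101 + 15313) + 15447) = 14088/(-39*(-2/11) - 11/2*(-1/59)) + (8212 + 15447) = 14088/(78/11 + 11/118) + 23659 = 14088/(9325/1298) + 23659 = 14088*(1298/9325) + 23659 = 18286224/9325 + 23659 = 238906399/9325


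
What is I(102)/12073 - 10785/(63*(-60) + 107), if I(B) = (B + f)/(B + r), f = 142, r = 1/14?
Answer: 186078785813/63367760341 ≈ 2.9365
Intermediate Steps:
r = 1/14 ≈ 0.071429
I(B) = (142 + B)/(1/14 + B) (I(B) = (B + 142)/(B + 1/14) = (142 + B)/(1/14 + B))
I(102)/12073 - 10785/(63*(-60) + 107) = (14*(142 + 102)/(1 + 14*102))/12073 - 10785/(63*(-60) + 107) = (14*244/(1 + 1428))*(1/12073) - 10785/(-3780 + 107) = (14*244/1429)*(1/12073) - 10785/(-3673) = (14*(1/1429)*244)*(1/12073) - 10785*(-1/3673) = (3416/1429)*(1/12073) + 10785/3673 = 3416/17252317 + 10785/3673 = 186078785813/63367760341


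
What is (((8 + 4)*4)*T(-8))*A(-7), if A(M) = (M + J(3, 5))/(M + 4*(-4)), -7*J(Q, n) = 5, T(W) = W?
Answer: -20736/161 ≈ -128.79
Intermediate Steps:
J(Q, n) = -5/7 (J(Q, n) = -1/7*5 = -5/7)
A(M) = (-5/7 + M)/(-16 + M) (A(M) = (M - 5/7)/(M + 4*(-4)) = (-5/7 + M)/(M - 16) = (-5/7 + M)/(-16 + M))
(((8 + 4)*4)*T(-8))*A(-7) = (((8 + 4)*4)*(-8))*((-5/7 - 7)/(-16 - 7)) = ((12*4)*(-8))*(-54/7/(-23)) = (48*(-8))*(-1/23*(-54/7)) = -384*54/161 = -20736/161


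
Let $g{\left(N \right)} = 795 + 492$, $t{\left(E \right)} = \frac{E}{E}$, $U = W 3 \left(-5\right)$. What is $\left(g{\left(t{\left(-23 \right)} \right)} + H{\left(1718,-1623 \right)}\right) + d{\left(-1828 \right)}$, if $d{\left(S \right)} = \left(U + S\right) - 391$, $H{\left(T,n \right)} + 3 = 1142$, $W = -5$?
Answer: $282$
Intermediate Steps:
$U = 75$ ($U = \left(-5\right) 3 \left(-5\right) = \left(-15\right) \left(-5\right) = 75$)
$t{\left(E \right)} = 1$
$H{\left(T,n \right)} = 1139$ ($H{\left(T,n \right)} = -3 + 1142 = 1139$)
$d{\left(S \right)} = -316 + S$ ($d{\left(S \right)} = \left(75 + S\right) - 391 = -316 + S$)
$g{\left(N \right)} = 1287$
$\left(g{\left(t{\left(-23 \right)} \right)} + H{\left(1718,-1623 \right)}\right) + d{\left(-1828 \right)} = \left(1287 + 1139\right) - 2144 = 2426 - 2144 = 282$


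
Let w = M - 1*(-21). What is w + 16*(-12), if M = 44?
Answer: -127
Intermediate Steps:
w = 65 (w = 44 - 1*(-21) = 44 + 21 = 65)
w + 16*(-12) = 65 + 16*(-12) = 65 - 192 = -127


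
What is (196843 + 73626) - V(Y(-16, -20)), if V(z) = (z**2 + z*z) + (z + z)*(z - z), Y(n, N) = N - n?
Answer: 270437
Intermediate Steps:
V(z) = 2*z**2 (V(z) = (z**2 + z**2) + (2*z)*0 = 2*z**2 + 0 = 2*z**2)
(196843 + 73626) - V(Y(-16, -20)) = (196843 + 73626) - 2*(-20 - 1*(-16))**2 = 270469 - 2*(-20 + 16)**2 = 270469 - 2*(-4)**2 = 270469 - 2*16 = 270469 - 1*32 = 270469 - 32 = 270437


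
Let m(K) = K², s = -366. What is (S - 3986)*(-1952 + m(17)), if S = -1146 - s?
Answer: 7925858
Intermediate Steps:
S = -780 (S = -1146 - 1*(-366) = -1146 + 366 = -780)
(S - 3986)*(-1952 + m(17)) = (-780 - 3986)*(-1952 + 17²) = -4766*(-1952 + 289) = -4766*(-1663) = 7925858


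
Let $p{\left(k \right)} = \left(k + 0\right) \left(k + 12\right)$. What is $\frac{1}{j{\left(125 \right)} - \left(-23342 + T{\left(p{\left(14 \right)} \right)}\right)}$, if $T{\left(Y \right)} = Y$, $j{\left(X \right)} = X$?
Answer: $\frac{1}{23103} \approx 4.3284 \cdot 10^{-5}$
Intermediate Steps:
$p{\left(k \right)} = k \left(12 + k\right)$
$\frac{1}{j{\left(125 \right)} - \left(-23342 + T{\left(p{\left(14 \right)} \right)}\right)} = \frac{1}{125 + \left(23342 - 14 \left(12 + 14\right)\right)} = \frac{1}{125 + \left(23342 - 14 \cdot 26\right)} = \frac{1}{125 + \left(23342 - 364\right)} = \frac{1}{125 + 22978} = \frac{1}{23103}$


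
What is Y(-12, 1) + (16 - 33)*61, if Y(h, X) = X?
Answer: -1036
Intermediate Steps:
Y(-12, 1) + (16 - 33)*61 = 1 + (16 - 33)*61 = 1 - 17*61 = 1 - 1037 = -1036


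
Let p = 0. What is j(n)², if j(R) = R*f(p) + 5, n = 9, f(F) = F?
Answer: 25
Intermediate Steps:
j(R) = 5 (j(R) = R*0 + 5 = 0 + 5 = 5)
j(n)² = 5² = 25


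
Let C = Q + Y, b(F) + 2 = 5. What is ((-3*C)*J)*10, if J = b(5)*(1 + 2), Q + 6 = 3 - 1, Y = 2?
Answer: 540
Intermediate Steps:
Q = -4 (Q = -6 + (3 - 1) = -6 + 2 = -4)
b(F) = 3 (b(F) = -2 + 5 = 3)
C = -2 (C = -4 + 2 = -2)
J = 9 (J = 3*(1 + 2) = 3*3 = 9)
((-3*C)*J)*10 = (-3*(-2)*9)*10 = (6*9)*10 = 54*10 = 540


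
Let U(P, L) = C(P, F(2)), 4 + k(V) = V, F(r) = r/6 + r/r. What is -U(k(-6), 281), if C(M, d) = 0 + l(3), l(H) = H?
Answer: -3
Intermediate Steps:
F(r) = 1 + r/6 (F(r) = r*(⅙) + 1 = r/6 + 1 = 1 + r/6)
C(M, d) = 3 (C(M, d) = 0 + 3 = 3)
k(V) = -4 + V
U(P, L) = 3
-U(k(-6), 281) = -1*3 = -3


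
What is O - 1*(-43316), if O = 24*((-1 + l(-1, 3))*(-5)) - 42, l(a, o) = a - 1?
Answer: 43634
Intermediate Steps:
l(a, o) = -1 + a
O = 318 (O = 24*((-1 + (-1 - 1))*(-5)) - 42 = 24*((-1 - 2)*(-5)) - 42 = 24*(-3*(-5)) - 42 = 24*15 - 42 = 360 - 42 = 318)
O - 1*(-43316) = 318 - 1*(-43316) = 318 + 43316 = 43634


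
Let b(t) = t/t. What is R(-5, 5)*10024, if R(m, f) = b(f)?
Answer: 10024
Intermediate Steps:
b(t) = 1
R(m, f) = 1
R(-5, 5)*10024 = 1*10024 = 10024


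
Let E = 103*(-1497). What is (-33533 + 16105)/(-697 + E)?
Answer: 4357/38722 ≈ 0.11252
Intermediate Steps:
E = -154191
(-33533 + 16105)/(-697 + E) = (-33533 + 16105)/(-697 - 154191) = -17428/(-154888) = -17428*(-1/154888) = 4357/38722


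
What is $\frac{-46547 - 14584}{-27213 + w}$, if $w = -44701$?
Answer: $\frac{1491}{1754} \approx 0.85006$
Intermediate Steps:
$\frac{-46547 - 14584}{-27213 + w} = \frac{-46547 - 14584}{-27213 - 44701} = - \frac{61131}{-71914} = \left(-61131\right) \left(- \frac{1}{71914}\right) = \frac{1491}{1754}$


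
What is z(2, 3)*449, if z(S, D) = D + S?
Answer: 2245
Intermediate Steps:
z(2, 3)*449 = (3 + 2)*449 = 5*449 = 2245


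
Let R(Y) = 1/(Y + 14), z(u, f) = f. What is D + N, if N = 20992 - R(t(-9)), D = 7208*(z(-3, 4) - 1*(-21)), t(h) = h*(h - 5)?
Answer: 28166879/140 ≈ 2.0119e+5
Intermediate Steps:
t(h) = h*(-5 + h)
R(Y) = 1/(14 + Y)
D = 180200 (D = 7208*(4 - 1*(-21)) = 7208*(4 + 21) = 7208*25 = 180200)
N = 2938879/140 (N = 20992 - 1/(14 - 9*(-5 - 9)) = 20992 - 1/(14 - 9*(-14)) = 20992 - 1/(14 + 126) = 20992 - 1/140 = 2938879/140 ≈ 20992.)
D + N = 180200 + 2938879/140 = 28166879/140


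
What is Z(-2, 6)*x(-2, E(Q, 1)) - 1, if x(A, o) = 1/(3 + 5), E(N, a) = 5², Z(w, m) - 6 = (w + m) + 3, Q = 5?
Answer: 5/8 ≈ 0.62500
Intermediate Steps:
Z(w, m) = 9 + m + w (Z(w, m) = 6 + ((w + m) + 3) = 6 + ((m + w) + 3) = 6 + (3 + m + w) = 9 + m + w)
E(N, a) = 25
x(A, o) = ⅛ (x(A, o) = 1/8 = ⅛)
Z(-2, 6)*x(-2, E(Q, 1)) - 1 = (9 + 6 - 2)*(⅛) - 1 = 13*(⅛) - 1 = 13/8 - 1 = 5/8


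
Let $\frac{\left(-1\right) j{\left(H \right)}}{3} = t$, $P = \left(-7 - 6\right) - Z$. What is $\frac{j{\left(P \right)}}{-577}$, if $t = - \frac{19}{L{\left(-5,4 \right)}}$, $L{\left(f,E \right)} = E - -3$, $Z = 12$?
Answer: $- \frac{57}{4039} \approx -0.014112$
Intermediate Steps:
$L{\left(f,E \right)} = 3 + E$ ($L{\left(f,E \right)} = E + 3 = 3 + E$)
$t = - \frac{19}{7}$ ($t = - \frac{19}{3 + 4} = - \frac{19}{7} \approx -2.7143$)
$P = -25$ ($P = \left(-7 - 6\right) - 12 = -13 - 12 = -25$)
$j{\left(H \right)} = \frac{57}{7}$ ($j{\left(H \right)} = \left(-3\right) \left(- \frac{19}{7}\right) = \frac{57}{7}$)
$\frac{j{\left(P \right)}}{-577} = \frac{57}{7 \left(-577\right)} = \frac{57}{7} \left(- \frac{1}{577}\right) = - \frac{57}{4039}$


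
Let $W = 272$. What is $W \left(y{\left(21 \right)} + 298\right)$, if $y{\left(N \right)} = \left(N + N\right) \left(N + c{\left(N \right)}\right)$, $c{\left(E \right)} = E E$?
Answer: $5358944$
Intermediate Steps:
$c{\left(E \right)} = E^{2}$
$y{\left(N \right)} = 2 N \left(N + N^{2}\right)$ ($y{\left(N \right)} = \left(N + N\right) \left(N + N^{2}\right) = 2 N \left(N + N^{2}\right)$)
$W \left(y{\left(21 \right)} + 298\right) = 272 \left(2 \cdot 21^{2} \left(1 + 21\right) + 298\right) = 272 \left(2 \cdot 441 \cdot 22 + 298\right) = 272 \left(19404 + 298\right) = 272 \cdot 19702 = 5358944$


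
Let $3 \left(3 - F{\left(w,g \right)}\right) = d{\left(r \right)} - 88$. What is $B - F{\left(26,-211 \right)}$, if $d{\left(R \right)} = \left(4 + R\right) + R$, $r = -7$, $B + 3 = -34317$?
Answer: $- \frac{103067}{3} \approx -34356.0$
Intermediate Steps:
$B = -34320$ ($B = -3 - 34317 = -34320$)
$d{\left(R \right)} = 4 + 2 R$
$F{\left(w,g \right)} = \frac{107}{3}$ ($F{\left(w,g \right)} = 3 - \frac{\left(4 + 2 \left(-7\right)\right) - 88}{3} = 3 - \frac{\left(4 - 14\right) - 88}{3} = 3 - \frac{-10 - 88}{3} = 3 - - \frac{98}{3} = 3 + \frac{98}{3} = \frac{107}{3}$)
$B - F{\left(26,-211 \right)} = -34320 - \frac{107}{3} = - \frac{103067}{3}$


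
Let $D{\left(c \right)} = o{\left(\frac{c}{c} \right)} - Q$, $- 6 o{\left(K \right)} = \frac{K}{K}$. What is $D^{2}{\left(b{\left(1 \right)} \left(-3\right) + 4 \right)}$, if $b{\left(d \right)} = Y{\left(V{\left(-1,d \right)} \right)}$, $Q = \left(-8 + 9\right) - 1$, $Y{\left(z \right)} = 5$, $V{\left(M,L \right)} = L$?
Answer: $\frac{1}{36} \approx 0.027778$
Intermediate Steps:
$o{\left(K \right)} = - \frac{1}{6}$ ($o{\left(K \right)} = - \frac{K \frac{1}{K}}{6} = \left(- \frac{1}{6}\right) 1 = - \frac{1}{6}$)
$Q = 0$ ($Q = 1 - 1 = 0$)
$b{\left(d \right)} = 5$
$D{\left(c \right)} = - \frac{1}{6}$ ($D{\left(c \right)} = - \frac{1}{6} - 0 = - \frac{1}{6} + 0 = - \frac{1}{6}$)
$D^{2}{\left(b{\left(1 \right)} \left(-3\right) + 4 \right)} = \left(- \frac{1}{6}\right)^{2} = \frac{1}{36}$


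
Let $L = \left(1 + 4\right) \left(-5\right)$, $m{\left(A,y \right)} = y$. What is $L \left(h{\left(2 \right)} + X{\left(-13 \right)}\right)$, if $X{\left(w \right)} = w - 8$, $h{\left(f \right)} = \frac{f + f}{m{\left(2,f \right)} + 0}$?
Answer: $475$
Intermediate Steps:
$h{\left(f \right)} = 2$ ($h{\left(f \right)} = \frac{f + f}{f + 0} = \frac{2 f}{f} = 2$)
$L = -25$ ($L = 5 \left(-5\right) = -25$)
$X{\left(w \right)} = -8 + w$ ($X{\left(w \right)} = w - 8 = -8 + w$)
$L \left(h{\left(2 \right)} + X{\left(-13 \right)}\right) = - 25 \left(2 - 21\right) = \left(-25\right) \left(-19\right) = 475$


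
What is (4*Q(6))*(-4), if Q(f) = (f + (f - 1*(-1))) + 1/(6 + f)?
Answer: -628/3 ≈ -209.33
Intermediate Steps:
Q(f) = 1 + 1/(6 + f) + 2*f (Q(f) = (f + (f + 1)) + 1/(6 + f) = (f + (1 + f)) + 1/(6 + f) = (1 + 2*f) + 1/(6 + f) = 1 + 1/(6 + f) + 2*f)
(4*Q(6))*(-4) = (4*((7 + 2*6**2 + 13*6)/(6 + 6)))*(-4) = (4*((7 + 2*36 + 78)/12))*(-4) = (4*((7 + 72 + 78)/12))*(-4) = (4*((1/12)*157))*(-4) = (4*(157/12))*(-4) = (157/3)*(-4) = -628/3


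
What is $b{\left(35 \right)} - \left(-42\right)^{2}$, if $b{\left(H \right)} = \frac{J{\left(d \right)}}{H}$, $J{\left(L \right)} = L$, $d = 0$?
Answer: $-1764$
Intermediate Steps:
$b{\left(H \right)} = 0$ ($b{\left(H \right)} = \frac{0}{H} = 0$)
$b{\left(35 \right)} - \left(-42\right)^{2} = 0 - \left(-42\right)^{2} = 0 - 1764 = -1764$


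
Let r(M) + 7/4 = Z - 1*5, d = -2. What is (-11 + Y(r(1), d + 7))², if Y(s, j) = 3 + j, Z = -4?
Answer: 9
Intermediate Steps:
r(M) = -43/4 (r(M) = -7/4 + (-4 - 1*5) = -7/4 + (-4 - 5) = -7/4 - 9 = -43/4)
(-11 + Y(r(1), d + 7))² = (-11 + (3 + (-2 + 7)))² = (-11 + (3 + 5))² = (-11 + 8)² = (-3)² = 9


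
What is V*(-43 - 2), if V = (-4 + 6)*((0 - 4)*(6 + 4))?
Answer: 3600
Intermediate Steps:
V = -80 (V = 2*(-4*10) = 2*(-40) = -80)
V*(-43 - 2) = -80*(-43 - 2) = -80*(-45) = 3600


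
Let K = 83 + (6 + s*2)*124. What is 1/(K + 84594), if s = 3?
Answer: 1/86165 ≈ 1.1606e-5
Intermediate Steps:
K = 1571 (K = 83 + (6 + 3*2)*124 = 83 + (6 + 6)*124 = 83 + 12*124 = 83 + 1488 = 1571)
1/(K + 84594) = 1/(1571 + 84594) = 1/86165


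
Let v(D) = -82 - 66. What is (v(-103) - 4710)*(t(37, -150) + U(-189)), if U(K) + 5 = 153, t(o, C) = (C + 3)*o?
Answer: 25703678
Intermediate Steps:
t(o, C) = o*(3 + C) (t(o, C) = (3 + C)*o = o*(3 + C))
U(K) = 148 (U(K) = -5 + 153 = 148)
v(D) = -148
(v(-103) - 4710)*(t(37, -150) + U(-189)) = (-148 - 4710)*(37*(3 - 150) + 148) = -4858*(37*(-147) + 148) = -4858*(-5439 + 148) = -4858*(-5291) = 25703678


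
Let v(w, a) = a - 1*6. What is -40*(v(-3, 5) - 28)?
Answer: 1160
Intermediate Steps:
v(w, a) = -6 + a (v(w, a) = a - 6 = -6 + a)
-40*(v(-3, 5) - 28) = -40*((-6 + 5) - 28) = -40*(-1 - 28) = -40*(-29) = 1160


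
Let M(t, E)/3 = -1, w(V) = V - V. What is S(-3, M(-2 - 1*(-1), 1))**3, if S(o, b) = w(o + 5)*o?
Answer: 0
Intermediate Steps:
w(V) = 0
M(t, E) = -3 (M(t, E) = 3*(-1) = -3)
S(o, b) = 0 (S(o, b) = 0*o = 0)
S(-3, M(-2 - 1*(-1), 1))**3 = 0**3 = 0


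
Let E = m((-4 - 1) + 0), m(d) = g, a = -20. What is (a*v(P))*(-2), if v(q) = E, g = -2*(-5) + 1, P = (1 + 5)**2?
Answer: 440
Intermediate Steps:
P = 36 (P = 6**2 = 36)
g = 11 (g = 10 + 1 = 11)
m(d) = 11
E = 11
v(q) = 11
(a*v(P))*(-2) = -20*11*(-2) = -220*(-2) = 440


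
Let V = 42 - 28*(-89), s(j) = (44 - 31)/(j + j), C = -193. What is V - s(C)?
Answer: 978137/386 ≈ 2534.0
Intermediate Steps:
s(j) = 13/(2*j) (s(j) = 13/((2*j)) = 13*(1/(2*j)) = 13/(2*j))
V = 2534 (V = 42 + 2492 = 2534)
V - s(C) = 2534 - 13/(2*(-193)) = 2534 - 13*(-1)/(2*193) = 2534 - 1*(-13/386) = 2534 + 13/386 = 978137/386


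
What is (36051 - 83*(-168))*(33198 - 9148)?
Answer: 1202379750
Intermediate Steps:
(36051 - 83*(-168))*(33198 - 9148) = (36051 + 13944)*24050 = 49995*24050 = 1202379750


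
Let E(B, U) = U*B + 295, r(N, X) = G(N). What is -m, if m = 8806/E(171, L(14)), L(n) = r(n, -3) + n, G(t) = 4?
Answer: -8806/3373 ≈ -2.6107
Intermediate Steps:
r(N, X) = 4
L(n) = 4 + n
E(B, U) = 295 + B*U (E(B, U) = B*U + 295 = 295 + B*U)
m = 8806/3373 (m = 8806/(295 + 171*(4 + 14)) = 8806/(295 + 171*18) = 8806/(295 + 3078) = 8806/3373 ≈ 2.6107)
-m = -1*8806/3373 = -8806/3373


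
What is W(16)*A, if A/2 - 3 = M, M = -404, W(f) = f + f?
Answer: -25664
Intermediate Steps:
W(f) = 2*f
A = -802 (A = 6 + 2*(-404) = 6 - 808 = -802)
W(16)*A = (2*16)*(-802) = 32*(-802) = -25664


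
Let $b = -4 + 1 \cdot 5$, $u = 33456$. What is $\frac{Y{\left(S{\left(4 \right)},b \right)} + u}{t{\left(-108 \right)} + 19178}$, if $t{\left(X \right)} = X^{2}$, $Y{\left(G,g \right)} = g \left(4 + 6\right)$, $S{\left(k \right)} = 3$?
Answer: $\frac{16733}{15421} \approx 1.0851$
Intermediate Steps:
$b = 1$ ($b = -4 + 5 = 1$)
$Y{\left(G,g \right)} = 10 g$ ($Y{\left(G,g \right)} = g 10 = 10 g$)
$\frac{Y{\left(S{\left(4 \right)},b \right)} + u}{t{\left(-108 \right)} + 19178} = \frac{10 \cdot 1 + 33456}{\left(-108\right)^{2} + 19178} = \frac{10 + 33456}{11664 + 19178} = \frac{33466}{30842} = 33466 \cdot \frac{1}{30842} = \frac{16733}{15421}$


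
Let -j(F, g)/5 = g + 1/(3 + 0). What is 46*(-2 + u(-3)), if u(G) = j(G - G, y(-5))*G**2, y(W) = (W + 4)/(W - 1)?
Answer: -1127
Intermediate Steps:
y(W) = (4 + W)/(-1 + W)
j(F, g) = -5/3 - 5*g (j(F, g) = -5*(g + 1/(3 + 0)) = -5*(g + 1/3) = -5*(1/3 + g) = -5/3 - 5*g)
u(G) = -5*G**2/2 (u(G) = (-5/3 - 5*(4 - 5)/(-1 - 5))*G**2 = (-5/3 - 5*(-1)/(-6))*G**2 = (-5/3 - (-5)*(-1)/6)*G**2 = (-5/3 - 5*1/6)*G**2 = (-5/3 - 5/6)*G**2 = -5*G**2/2)
46*(-2 + u(-3)) = 46*(-2 - 5/2*(-3)**2) = 46*(-2 - 5/2*9) = 46*(-2 - 45/2) = 46*(-49/2) = -1127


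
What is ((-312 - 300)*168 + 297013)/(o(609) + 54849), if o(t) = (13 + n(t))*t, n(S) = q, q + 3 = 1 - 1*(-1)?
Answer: 194197/62157 ≈ 3.1243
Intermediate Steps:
q = -1 (q = -3 + (1 - 1*(-1)) = -3 + (1 + 1) = -3 + 2 = -1)
n(S) = -1
o(t) = 12*t (o(t) = (13 - 1)*t = 12*t)
((-312 - 300)*168 + 297013)/(o(609) + 54849) = ((-312 - 300)*168 + 297013)/(12*609 + 54849) = (-612*168 + 297013)/(7308 + 54849) = (-102816 + 297013)/62157 = 194197*(1/62157) = 194197/62157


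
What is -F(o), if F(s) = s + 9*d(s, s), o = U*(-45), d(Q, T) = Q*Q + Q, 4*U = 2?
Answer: -17325/4 ≈ -4331.3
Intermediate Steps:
U = 1/2 (U = (1/4)*2 = 1/2 ≈ 0.50000)
d(Q, T) = Q + Q**2 (d(Q, T) = Q**2 + Q = Q + Q**2)
o = -45/2 (o = (1/2)*(-45) = -45/2 ≈ -22.500)
F(s) = s + 9*s*(1 + s) (F(s) = s + 9*(s*(1 + s)) = s + 9*s*(1 + s))
-F(o) = -(-45)*(10 + 9*(-45/2))/2 = -(-45)*(10 - 405/2)/2 = -(-45)*(-385)/(2*2) = -1*17325/4 = -17325/4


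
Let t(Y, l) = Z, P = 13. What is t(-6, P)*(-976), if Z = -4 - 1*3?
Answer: 6832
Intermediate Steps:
Z = -7 (Z = -4 - 3 = -7)
t(Y, l) = -7
t(-6, P)*(-976) = -7*(-976) = 6832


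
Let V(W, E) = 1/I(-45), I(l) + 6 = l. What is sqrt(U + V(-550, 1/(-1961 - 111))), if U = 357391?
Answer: 2*sqrt(232393485)/51 ≈ 597.82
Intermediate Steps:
I(l) = -6 + l
V(W, E) = -1/51 (V(W, E) = 1/(-6 - 45) = 1/(-51) = -1/51)
sqrt(U + V(-550, 1/(-1961 - 111))) = sqrt(357391 - 1/51) = sqrt(18226940/51) = 2*sqrt(232393485)/51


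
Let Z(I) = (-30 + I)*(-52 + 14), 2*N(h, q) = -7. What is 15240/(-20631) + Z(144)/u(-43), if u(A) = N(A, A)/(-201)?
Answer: -11976083488/48139 ≈ -2.4878e+5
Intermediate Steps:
N(h, q) = -7/2 (N(h, q) = (½)*(-7) = -7/2)
Z(I) = 1140 - 38*I (Z(I) = (-30 + I)*(-38) = 1140 - 38*I)
u(A) = 7/402 (u(A) = -7/2/(-201) = -7/2*(-1/201) = 7/402)
15240/(-20631) + Z(144)/u(-43) = 15240/(-20631) + (1140 - 38*144)/(7/402) = 15240*(-1/20631) + (1140 - 5472)*(402/7) = -5080/6877 - 4332*402/7 = -5080/6877 - 1741464/7 = -11976083488/48139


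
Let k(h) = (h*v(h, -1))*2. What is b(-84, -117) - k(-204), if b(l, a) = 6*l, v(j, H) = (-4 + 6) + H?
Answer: -96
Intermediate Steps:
v(j, H) = 2 + H
k(h) = 2*h (k(h) = (h*(2 - 1))*2 = (h*1)*2 = h*2 = 2*h)
b(-84, -117) - k(-204) = 6*(-84) - 2*(-204) = -504 - 1*(-408) = -504 + 408 = -96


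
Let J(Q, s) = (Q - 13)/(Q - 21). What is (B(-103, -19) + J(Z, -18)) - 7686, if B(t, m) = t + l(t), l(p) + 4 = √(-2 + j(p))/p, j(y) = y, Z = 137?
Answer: -225966/29 - I*√105/103 ≈ -7791.9 - 0.099485*I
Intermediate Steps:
l(p) = -4 + √(-2 + p)/p
J(Q, s) = (-13 + Q)/(-21 + Q)
B(t, m) = -4 + t + √(-2 + t)/t (B(t, m) = t + (-4 + √(-2 + t)/t) = -4 + t + √(-2 + t)/t)
(B(-103, -19) + J(Z, -18)) - 7686 = ((-4 - 103 + √(-2 - 103)/(-103)) + (-13 + 137)/(-21 + 137)) - 7686 = ((-4 - 103 - I*√105/103) + 124/116) - 7686 = ((-4 - 103 - I*√105/103) + (1/116)*124) - 7686 = ((-4 - 103 - I*√105/103) + 31/29) - 7686 = ((-107 - I*√105/103) + 31/29) - 7686 = (-3072/29 - I*√105/103) - 7686 = -225966/29 - I*√105/103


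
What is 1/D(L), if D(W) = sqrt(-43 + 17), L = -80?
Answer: -I*sqrt(26)/26 ≈ -0.19612*I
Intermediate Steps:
D(W) = I*sqrt(26) (D(W) = sqrt(-26) = I*sqrt(26))
1/D(L) = 1/(I*sqrt(26)) = -I*sqrt(26)/26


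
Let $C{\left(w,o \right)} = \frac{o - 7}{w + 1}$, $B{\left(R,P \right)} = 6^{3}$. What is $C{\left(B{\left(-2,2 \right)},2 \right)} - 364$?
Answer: $- \frac{78993}{217} \approx -364.02$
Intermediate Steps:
$B{\left(R,P \right)} = 216$
$C{\left(w,o \right)} = \frac{-7 + o}{1 + w}$
$C{\left(B{\left(-2,2 \right)},2 \right)} - 364 = \frac{-7 + 2}{1 + 216} - 364 = \frac{1}{217} \left(-5\right) - 364 = - \frac{5}{217} - 364 = - \frac{78993}{217}$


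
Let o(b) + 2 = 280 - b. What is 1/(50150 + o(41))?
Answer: 1/50387 ≈ 1.9846e-5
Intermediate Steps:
o(b) = 278 - b (o(b) = -2 + (280 - b) = 278 - b)
1/(50150 + o(41)) = 1/(50150 + (278 - 1*41)) = 1/(50150 + (278 - 41)) = 1/(50150 + 237) = 1/50387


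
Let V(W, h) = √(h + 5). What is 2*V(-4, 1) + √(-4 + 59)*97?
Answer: 2*√6 + 97*√55 ≈ 724.27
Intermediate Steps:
V(W, h) = √(5 + h)
2*V(-4, 1) + √(-4 + 59)*97 = 2*√(5 + 1) + √(-4 + 59)*97 = 2*√6 + √55*97 = 2*√6 + 97*√55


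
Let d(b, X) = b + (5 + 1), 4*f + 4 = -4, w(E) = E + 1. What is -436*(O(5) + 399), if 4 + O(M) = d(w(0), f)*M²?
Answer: -248520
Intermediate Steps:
w(E) = 1 + E
f = -2 (f = -1 + (¼)*(-4) = -1 - 1 = -2)
d(b, X) = 6 + b (d(b, X) = b + 6 = 6 + b)
O(M) = -4 + 7*M² (O(M) = -4 + (6 + (1 + 0))*M² = -4 + (6 + 1)*M² = -4 + 7*M²)
-436*(O(5) + 399) = -436*((-4 + 7*5²) + 399) = -436*((-4 + 7*25) + 399) = -436*((-4 + 175) + 399) = -436*(171 + 399) = -436*570 = -248520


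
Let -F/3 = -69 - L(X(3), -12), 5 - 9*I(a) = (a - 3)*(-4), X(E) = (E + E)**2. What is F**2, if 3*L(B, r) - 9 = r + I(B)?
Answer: 3892729/81 ≈ 48058.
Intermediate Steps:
X(E) = 4*E**2 (X(E) = (2*E)**2 = 4*E**2)
I(a) = -7/9 + 4*a/9 (I(a) = 5/9 - (a - 3)*(-4)/9 = 5/9 - (-3 + a)*(-4)/9 = 5/9 - (12 - 4*a)/9 = 5/9 + (-4/3 + 4*a/9) = -7/9 + 4*a/9)
L(B, r) = 74/27 + r/3 + 4*B/27 (L(B, r) = 3 + (r + (-7/9 + 4*B/9))/3 = 3 + (-7/9 + r + 4*B/9)/3 = 3 + (-7/27 + r/3 + 4*B/27) = 74/27 + r/3 + 4*B/27)
F = 1973/9 (F = -3*(-69 - (74/27 + (1/3)*(-12) + 4*(4*3**2)/27)) = -3*(-69 - (74/27 - 4 + 4*(4*9)/27)) = -3*(-69 - (74/27 - 4 + (4/27)*36)) = -3*(-69 - (74/27 - 4 + 16/3)) = -3*(-69 - 1*110/27) = -3*(-69 - 110/27) = -3*(-1973/27) = 1973/9 ≈ 219.22)
F**2 = (1973/9)**2 = 3892729/81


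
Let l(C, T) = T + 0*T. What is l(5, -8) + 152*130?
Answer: 19752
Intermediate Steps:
l(C, T) = T (l(C, T) = T + 0 = T)
l(5, -8) + 152*130 = -8 + 152*130 = -8 + 19760 = 19752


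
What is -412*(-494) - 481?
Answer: 203047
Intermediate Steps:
-412*(-494) - 481 = 203528 - 481 = 203047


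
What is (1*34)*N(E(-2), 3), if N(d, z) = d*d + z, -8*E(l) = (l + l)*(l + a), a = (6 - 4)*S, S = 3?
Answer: 238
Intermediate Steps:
a = 6 (a = (6 - 4)*3 = 2*3 = 6)
E(l) = -l*(6 + l)/4 (E(l) = -(l + l)*(l + 6)/8 = -2*l*(6 + l)/8 = -l*(6 + l)/4)
N(d, z) = z + d**2 (N(d, z) = d**2 + z = z + d**2)
(1*34)*N(E(-2), 3) = (1*34)*(3 + (-1/4*(-2)*(6 - 2))**2) = 34*(3 + (-1/4*(-2)*4)**2) = 34*(3 + 2**2) = 34*(3 + 4) = 34*7 = 238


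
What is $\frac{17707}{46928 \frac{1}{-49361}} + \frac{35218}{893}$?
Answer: $- \frac{778860747407}{41906704} \approx -18586.0$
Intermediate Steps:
$\frac{17707}{46928 \frac{1}{-49361}} + \frac{35218}{893} = \frac{17707}{46928 \left(- \frac{1}{49361}\right)} + 35218 \cdot \frac{1}{893} = \frac{17707}{- \frac{46928}{49361}} + \frac{35218}{893} = 17707 \left(- \frac{49361}{46928}\right) + \frac{35218}{893} = - \frac{874035227}{46928} + \frac{35218}{893} = - \frac{778860747407}{41906704}$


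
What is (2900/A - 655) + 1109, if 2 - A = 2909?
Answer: 1316878/2907 ≈ 453.00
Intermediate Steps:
A = -2907 (A = 2 - 1*2909 = 2 - 2909 = -2907)
(2900/A - 655) + 1109 = (2900/(-2907) - 655) + 1109 = (2900*(-1/2907) - 655) + 1109 = (-2900/2907 - 655) + 1109 = -1906985/2907 + 1109 = 1316878/2907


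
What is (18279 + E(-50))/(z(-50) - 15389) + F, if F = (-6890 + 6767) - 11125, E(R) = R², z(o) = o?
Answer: -173678651/15439 ≈ -11249.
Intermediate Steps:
F = -11248 (F = -123 - 11125 = -11248)
(18279 + E(-50))/(z(-50) - 15389) + F = (18279 + (-50)²)/(-50 - 15389) - 11248 = (18279 + 2500)/(-15439) - 11248 = 20779*(-1/15439) - 11248 = -20779/15439 - 11248 = -173678651/15439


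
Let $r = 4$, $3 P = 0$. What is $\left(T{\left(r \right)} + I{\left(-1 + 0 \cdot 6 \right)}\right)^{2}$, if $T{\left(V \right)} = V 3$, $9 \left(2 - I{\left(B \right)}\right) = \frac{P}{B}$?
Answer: $196$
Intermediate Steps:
$P = 0$ ($P = \frac{1}{3} \cdot 0 = 0$)
$I{\left(B \right)} = 2$ ($I{\left(B \right)} = 2 - \frac{0 \frac{1}{B}}{9} = 2 - 0 = 2 + 0 = 2$)
$T{\left(V \right)} = 3 V$
$\left(T{\left(r \right)} + I{\left(-1 + 0 \cdot 6 \right)}\right)^{2} = \left(3 \cdot 4 + 2\right)^{2} = \left(12 + 2\right)^{2} = 14^{2} = 196$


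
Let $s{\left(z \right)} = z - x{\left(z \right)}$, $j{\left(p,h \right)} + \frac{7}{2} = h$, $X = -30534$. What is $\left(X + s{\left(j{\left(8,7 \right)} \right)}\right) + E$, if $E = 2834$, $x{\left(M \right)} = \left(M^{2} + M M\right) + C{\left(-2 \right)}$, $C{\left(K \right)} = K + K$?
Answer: $-27717$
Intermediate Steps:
$j{\left(p,h \right)} = - \frac{7}{2} + h$
$C{\left(K \right)} = 2 K$
$x{\left(M \right)} = -4 + 2 M^{2}$ ($x{\left(M \right)} = \left(M^{2} + M M\right) + 2 \left(-2\right) = \left(M^{2} + M^{2}\right) - 4 = 2 M^{2} - 4 = -4 + 2 M^{2}$)
$s{\left(z \right)} = 4 + z - 2 z^{2}$ ($s{\left(z \right)} = z - \left(-4 + 2 z^{2}\right) = 4 + z - 2 z^{2}$)
$\left(X + s{\left(j{\left(8,7 \right)} \right)}\right) + E = \left(-30534 + \left(4 + \left(- \frac{7}{2} + 7\right) - 2 \left(- \frac{7}{2} + 7\right)^{2}\right)\right) + 2834 = \left(-30534 + \left(4 + \frac{7}{2} - 2 \left(\frac{7}{2}\right)^{2}\right)\right) + 2834 = \left(-30534 + \left(4 + \frac{7}{2} - \frac{49}{2}\right)\right) + 2834 = \left(-30534 - 17\right) + 2834 = -30551 + 2834 = -27717$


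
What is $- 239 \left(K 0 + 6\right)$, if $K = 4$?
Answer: $-1434$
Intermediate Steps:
$- 239 \left(K 0 + 6\right) = - 239 \left(4 \cdot 0 + 6\right) = - 239 \left(0 + 6\right) = \left(-239\right) 6 = -1434$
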